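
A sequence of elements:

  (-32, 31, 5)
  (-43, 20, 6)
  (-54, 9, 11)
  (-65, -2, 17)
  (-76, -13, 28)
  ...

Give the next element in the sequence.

First slot — −11 each step: -32, -43, -54, -65, -76 → -87.
Second slot — −11 each step: 31, 20, 9, -2, -13 → -24.
Third slot — each term is the sum of the two before it: 5, 6, 11, 17, 28 → 45.
So the next element is (-87, -24, 45).

(-87, -24, 45)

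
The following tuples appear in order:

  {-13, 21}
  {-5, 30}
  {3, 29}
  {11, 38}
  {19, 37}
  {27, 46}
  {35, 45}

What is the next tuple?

{43, 54}

First part: +8 each step; -13, -5, 3, 11, 19, 27, 35 → 43.
For the second part, alternating steps +9, −1, +9, −1, …: 21, 30, 29, 38, 37, 46, 45 → 54.
Putting it together: {43, 54}.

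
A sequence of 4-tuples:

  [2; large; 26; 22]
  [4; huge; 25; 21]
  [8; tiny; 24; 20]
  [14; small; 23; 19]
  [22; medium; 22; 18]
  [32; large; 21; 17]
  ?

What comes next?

First part goes 2, 4, 8, 14, 22, 32 → 44 (differences are 2, 4, 6, … (increasing by 2 each time)).
Size — repeats large → huge → tiny → small → medium: large, huge, tiny, small, medium, large → huge.
Third part goes 26, 25, 24, 23, 22, 21 → 20 (−1 each step).
Fourth part goes 22, 21, 20, 19, 18, 17 → 16 (always 4 less than the third part).
Putting it together: [44; huge; 20; 16].

[44; huge; 20; 16]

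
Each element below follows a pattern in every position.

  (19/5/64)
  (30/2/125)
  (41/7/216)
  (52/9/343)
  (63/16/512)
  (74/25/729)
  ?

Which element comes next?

(85/41/1000)

First entry: +11 each step, so 19, 30, 41, 52, 63, 74 → 85.
Second entry goes 5, 2, 7, 9, 16, 25 → 41 (each term is the sum of the two before it).
Third entry: perfect cubes: 4³, 5³, 6³, …; 64, 125, 216, 343, 512, 729 → 1000.
Putting it together: (85/41/1000).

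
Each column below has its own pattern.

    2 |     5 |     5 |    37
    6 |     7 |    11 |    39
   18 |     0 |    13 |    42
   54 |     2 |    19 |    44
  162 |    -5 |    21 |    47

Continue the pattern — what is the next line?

486  -3  27  49

First component goes 2, 6, 18, 54, 162 → 486 (×3 each step).
Second component goes 5, 7, 0, 2, -5 → -3 (alternating steps +2, −7, +2, −7, …).
Third component: alternating steps +6, +2, +6, +2, …; 5, 11, 13, 19, 21 → 27.
Fourth component goes 37, 39, 42, 44, 47 → 49 (alternating steps +2, +3, +2, +3, …).
Combining the parts gives 486  -3  27  49.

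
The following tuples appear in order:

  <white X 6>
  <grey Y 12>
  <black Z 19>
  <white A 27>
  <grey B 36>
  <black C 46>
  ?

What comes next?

<white D 57>

Shade goes white, grey, black, white, grey, black → white (repeats white → grey → black).
Letter — letters move forward 1 place in the alphabet, wrapping Z→A: X, Y, Z, A, B, C → D.
For the third part, differences are 6, 7, 8, … (increasing by 1 each time): 6, 12, 19, 27, 36, 46 → 57.
So the next tuple is <white D 57>.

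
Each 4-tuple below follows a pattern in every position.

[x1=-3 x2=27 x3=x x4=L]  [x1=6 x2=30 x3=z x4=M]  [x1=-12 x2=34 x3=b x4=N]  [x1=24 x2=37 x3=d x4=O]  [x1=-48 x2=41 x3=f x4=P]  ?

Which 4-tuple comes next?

[x1=96 x2=44 x3=h x4=Q]

For the x1, ×(-2) each step: -3, 6, -12, 24, -48 → 96.
X2 — alternating steps +3, +4, +3, +4, …: 27, 30, 34, 37, 41 → 44.
X3: letters move forward 2 places in the alphabet, wrapping Z→A; x, z, b, d, f → h.
X4 goes L, M, N, O, P → Q (letters move forward 1 place in the alphabet).
Combining the parts gives [x1=96 x2=44 x3=h x4=Q].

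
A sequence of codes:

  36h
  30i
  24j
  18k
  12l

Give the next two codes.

First component: −6 each step; 36, 30, 24, 18, 12 → 6 → 0.
Letter: letters move forward 1 place in the alphabet; h, i, j, k, l → m → n.
So the next two codes are 6m and 0n.

6m, 0n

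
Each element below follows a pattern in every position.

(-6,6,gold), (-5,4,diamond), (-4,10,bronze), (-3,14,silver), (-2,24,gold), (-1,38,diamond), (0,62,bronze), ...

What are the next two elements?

(1,100,silver), (2,162,gold)

First entry: +1 each step; -6, -5, -4, -3, -2, -1, 0 → 1 → 2.
Second entry: each term is the sum of the two before it; 6, 4, 10, 14, 24, 38, 62 → 100 → 162.
Rank: gold, diamond, bronze, silver, gold, diamond, bronze → silver → gold (repeats gold → diamond → bronze → silver).
Putting the parts together: (1,100,silver) and then (2,162,gold).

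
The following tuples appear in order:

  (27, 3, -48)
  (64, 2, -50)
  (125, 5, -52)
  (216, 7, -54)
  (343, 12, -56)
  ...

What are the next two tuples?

First value: 27, 64, 125, 216, 343 → 512 → 729 (perfect cubes: 3³, 4³, 5³, …).
For the second value, each term is the sum of the two before it: 3, 2, 5, 7, 12 → 19 → 31.
For the third value, −2 each step: -48, -50, -52, -54, -56 → -58 → -60.
Putting the parts together: (512, 19, -58) and then (729, 31, -60).

(512, 19, -58), (729, 31, -60)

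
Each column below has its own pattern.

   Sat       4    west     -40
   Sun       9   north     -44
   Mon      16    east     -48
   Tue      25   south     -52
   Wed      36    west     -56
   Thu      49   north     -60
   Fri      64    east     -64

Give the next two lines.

Sat  81  south  -68; Sun  100  west  -72

Day: Sat, Sun, Mon, Tue, Wed, Thu, Fri → Sat → Sun (runs through the weekdays Mon→Sun).
Second component goes 4, 9, 16, 25, 36, 49, 64 → 81 → 100 (differences are 5, 7, 9, … (increasing by 2 each time)).
Direction: west, north, east, south, west, north, east → south → west (repeats west → north → east → south).
For the fourth component, −4 each step: -40, -44, -48, -52, -56, -60, -64 → -68 → -72.
So the next two lines are Sat  81  south  -68 and Sun  100  west  -72.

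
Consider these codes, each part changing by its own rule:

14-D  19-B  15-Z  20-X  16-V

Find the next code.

First component goes 14, 19, 15, 20, 16 → 21 (alternating steps +5, −4, +5, −4, …).
Letter: letters move back 2 places in the alphabet, wrapping A→Z, so D, B, Z, X, V → T.
So the next code is 21-T.

21-T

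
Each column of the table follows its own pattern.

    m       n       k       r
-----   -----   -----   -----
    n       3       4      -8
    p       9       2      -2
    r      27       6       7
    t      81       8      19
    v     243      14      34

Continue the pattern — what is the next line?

Column m: letters move forward 2 places in the alphabet, so n, p, r, t, v → x.
Column n: 3, 9, 27, 81, 243 → 729 (×3 each step).
Column k: 4, 2, 6, 8, 14 → 22 (each term is the sum of the two before it).
Column r goes -8, -2, 7, 19, 34 → 52 (differences are 6, 9, 12, … (increasing by 3 each time)).
Combining the parts gives x  729  22  52.

x  729  22  52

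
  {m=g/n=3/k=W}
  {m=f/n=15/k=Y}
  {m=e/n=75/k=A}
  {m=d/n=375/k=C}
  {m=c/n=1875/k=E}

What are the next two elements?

M — letters move back 1 place in the alphabet: g, f, e, d, c → b → a.
N: ×5 each step, so 3, 15, 75, 375, 1875 → 9375 → 46875.
K — letters move forward 2 places in the alphabet, wrapping Z→A: W, Y, A, C, E → G → I.
Putting the parts together: {m=b/n=9375/k=G} and then {m=a/n=46875/k=I}.

{m=b/n=9375/k=G}, {m=a/n=46875/k=I}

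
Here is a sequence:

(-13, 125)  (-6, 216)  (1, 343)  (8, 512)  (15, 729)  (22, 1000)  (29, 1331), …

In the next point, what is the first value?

First value: +7 each step, so -13, -6, 1, 8, 15, 22, 29 → 36.

36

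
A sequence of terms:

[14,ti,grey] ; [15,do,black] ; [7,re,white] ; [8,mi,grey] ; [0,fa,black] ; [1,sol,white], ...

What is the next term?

First entry — alternating steps +1, −8, +1, −8, …: 14, 15, 7, 8, 0, 1 → -7.
Note: ti, do, re, mi, fa, sol → la (runs through the solfège scale do→ti).
Shade: grey, black, white, grey, black, white → grey (repeats grey → black → white).
Putting it together: [-7,la,grey].

[-7,la,grey]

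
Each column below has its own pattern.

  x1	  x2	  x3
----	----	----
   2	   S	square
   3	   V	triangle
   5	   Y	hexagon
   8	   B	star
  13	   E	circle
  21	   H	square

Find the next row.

34  K  triangle

For the column x1, each term is the sum of the two before it: 2, 3, 5, 8, 13, 21 → 34.
Column x2 — letters move forward 3 places in the alphabet, wrapping Z→A: S, V, Y, B, E, H → K.
Column x3 goes square, triangle, hexagon, star, circle, square → triangle (repeats square → triangle → hexagon → star → circle).
So the next row is 34  K  triangle.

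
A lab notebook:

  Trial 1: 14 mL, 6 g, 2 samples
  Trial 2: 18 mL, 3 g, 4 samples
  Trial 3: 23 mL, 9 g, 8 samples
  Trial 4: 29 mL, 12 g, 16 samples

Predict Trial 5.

36 mL, 21 g, 32 samples

ML: differences are 4, 5, 6, … (increasing by 1 each time), so 14, 18, 23, 29 → 36.
G: 6, 3, 9, 12 → 21 (each term is the sum of the two before it).
Samples — ×2 each step: 2, 4, 8, 16 → 32.
Putting it together: 36 mL, 21 g, 32 samples.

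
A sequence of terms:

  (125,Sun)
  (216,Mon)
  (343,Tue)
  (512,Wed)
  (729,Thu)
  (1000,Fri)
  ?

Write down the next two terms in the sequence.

First component — perfect cubes: 5³, 6³, 7³, …: 125, 216, 343, 512, 729, 1000 → 1331 → 1728.
Day: runs through the weekdays Mon→Sun, so Sun, Mon, Tue, Wed, Thu, Fri → Sat → Sun.
Putting the parts together: (1331,Sat) and then (1728,Sun).

(1331,Sat), (1728,Sun)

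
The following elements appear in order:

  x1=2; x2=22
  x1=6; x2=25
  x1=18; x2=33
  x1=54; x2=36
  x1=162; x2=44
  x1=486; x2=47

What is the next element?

x1=1458; x2=55

X1 — ×3 each step: 2, 6, 18, 54, 162, 486 → 1458.
X2: 22, 25, 33, 36, 44, 47 → 55 (alternating steps +3, +8, +3, +8, …).
So the next element is x1=1458; x2=55.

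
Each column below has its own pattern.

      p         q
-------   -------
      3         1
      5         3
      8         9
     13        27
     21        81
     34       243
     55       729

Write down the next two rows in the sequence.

Column p: each term is the sum of the two before it, so 3, 5, 8, 13, 21, 34, 55 → 89 → 144.
Column q — ×3 each step: 1, 3, 9, 27, 81, 243, 729 → 2187 → 6561.
So the next two rows are 89  2187 and 144  6561.

89  2187; 144  6561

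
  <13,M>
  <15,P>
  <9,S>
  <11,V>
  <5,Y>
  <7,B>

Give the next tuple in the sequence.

First part: alternating steps +2, −6, +2, −6, …; 13, 15, 9, 11, 5, 7 → 1.
Letter — letters move forward 3 places in the alphabet, wrapping Z→A: M, P, S, V, Y, B → E.
So the next tuple is <1,E>.

<1,E>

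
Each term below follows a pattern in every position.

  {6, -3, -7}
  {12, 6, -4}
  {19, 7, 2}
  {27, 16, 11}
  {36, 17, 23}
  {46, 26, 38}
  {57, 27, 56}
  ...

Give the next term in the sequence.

{69, 36, 77}

For the first part, differences are 6, 7, 8, … (increasing by 1 each time): 6, 12, 19, 27, 36, 46, 57 → 69.
For the second part, alternating steps +9, +1, +9, +1, …: -3, 6, 7, 16, 17, 26, 27 → 36.
Third part — differences are 3, 6, 9, … (increasing by 3 each time): -7, -4, 2, 11, 23, 38, 56 → 77.
So the next term is {69, 36, 77}.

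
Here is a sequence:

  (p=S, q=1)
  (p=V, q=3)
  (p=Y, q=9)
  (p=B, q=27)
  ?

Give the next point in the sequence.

P: letters move forward 3 places in the alphabet, wrapping Z→A; S, V, Y, B → E.
Q — ×3 each step: 1, 3, 9, 27 → 81.
Putting it together: (p=E, q=81).

(p=E, q=81)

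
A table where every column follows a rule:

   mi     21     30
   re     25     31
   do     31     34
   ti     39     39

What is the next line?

Note: runs backward through the solfège scale do→ti; mi, re, do, ti → la.
Second component: differences are 4, 6, 8, … (increasing by 2 each time), so 21, 25, 31, 39 → 49.
Third component: 30, 31, 34, 39 → 46 (differences are 1, 3, 5, … (increasing by 2 each time)).
So the next line is la  49  46.

la  49  46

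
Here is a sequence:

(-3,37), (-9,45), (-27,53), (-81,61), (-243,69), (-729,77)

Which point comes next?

(-2187,85)

First entry: ×3 each step; -3, -9, -27, -81, -243, -729 → -2187.
Second entry — +8 each step: 37, 45, 53, 61, 69, 77 → 85.
Putting it together: (-2187,85).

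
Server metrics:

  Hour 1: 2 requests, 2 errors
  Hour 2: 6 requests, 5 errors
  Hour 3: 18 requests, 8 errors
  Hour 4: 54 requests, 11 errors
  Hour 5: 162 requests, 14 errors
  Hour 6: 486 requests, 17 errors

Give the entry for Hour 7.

1458 requests, 20 errors

Requests: 2, 6, 18, 54, 162, 486 → 1458 (×3 each step).
Errors: +3 each step, so 2, 5, 8, 11, 14, 17 → 20.
Putting it together: 1458 requests, 20 errors.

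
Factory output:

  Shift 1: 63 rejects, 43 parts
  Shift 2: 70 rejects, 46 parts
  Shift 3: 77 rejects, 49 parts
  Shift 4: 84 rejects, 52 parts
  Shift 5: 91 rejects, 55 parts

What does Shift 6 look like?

Rejects goes 63, 70, 77, 84, 91 → 98 (+7 each step).
Parts goes 43, 46, 49, 52, 55 → 58 (+3 each step).
Putting it together: 98 rejects, 58 parts.

98 rejects, 58 parts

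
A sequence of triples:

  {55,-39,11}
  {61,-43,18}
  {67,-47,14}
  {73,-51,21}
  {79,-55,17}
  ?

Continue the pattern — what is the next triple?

For the first coordinate, +6 each step: 55, 61, 67, 73, 79 → 85.
Second coordinate: −4 each step; -39, -43, -47, -51, -55 → -59.
Third coordinate: 11, 18, 14, 21, 17 → 24 (alternating steps +7, −4, +7, −4, …).
Putting it together: {85,-59,24}.

{85,-59,24}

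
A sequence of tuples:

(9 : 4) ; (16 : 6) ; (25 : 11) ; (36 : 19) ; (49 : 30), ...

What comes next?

(64 : 44)

First part — perfect squares: 3², 4², 5², …: 9, 16, 25, 36, 49 → 64.
Second part: differences are 2, 5, 8, … (increasing by 3 each time); 4, 6, 11, 19, 30 → 44.
Combining the parts gives (64 : 44).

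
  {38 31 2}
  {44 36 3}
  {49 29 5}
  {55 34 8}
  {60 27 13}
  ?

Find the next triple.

{66 32 21}

First slot: alternating steps +6, +5, +6, +5, …, so 38, 44, 49, 55, 60 → 66.
Second slot: alternating steps +5, −7, +5, −7, …; 31, 36, 29, 34, 27 → 32.
Third slot — each term is the sum of the two before it: 2, 3, 5, 8, 13 → 21.
Combining the parts gives {66 32 21}.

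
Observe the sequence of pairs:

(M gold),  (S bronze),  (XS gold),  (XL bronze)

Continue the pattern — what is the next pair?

Size: M, S, XS, XL → L (runs backward through clothing sizes XS→XL).
For the rank, alternates gold ↔ bronze: gold, bronze, gold, bronze → gold.
Combining the parts gives (L gold).

(L gold)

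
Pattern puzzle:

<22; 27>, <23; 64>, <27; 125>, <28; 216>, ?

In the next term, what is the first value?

First value — alternating steps +1, +4, +1, +4, …: 22, 23, 27, 28 → 32.
Second value: perfect cubes: 3³, 4³, 5³, …, so 27, 64, 125, 216 → 343.

32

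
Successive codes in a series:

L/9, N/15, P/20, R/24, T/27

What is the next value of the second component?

Second component — differences are 6, 5, 4, … (decreasing by 1 each time): 9, 15, 20, 24, 27 → 29.

29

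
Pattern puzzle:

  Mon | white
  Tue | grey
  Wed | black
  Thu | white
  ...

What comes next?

Day — runs through the weekdays Mon→Sun: Mon, Tue, Wed, Thu → Fri.
Shade: repeats white → grey → black; white, grey, black, white → grey.
Combining the parts gives Fri | grey.

Fri | grey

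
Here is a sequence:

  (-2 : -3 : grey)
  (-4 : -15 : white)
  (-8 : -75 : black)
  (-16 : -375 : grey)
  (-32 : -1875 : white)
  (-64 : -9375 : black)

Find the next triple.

(-128 : -46875 : grey)

First entry: ×2 each step, so -2, -4, -8, -16, -32, -64 → -128.
Second entry goes -3, -15, -75, -375, -1875, -9375 → -46875 (×5 each step).
Shade: repeats grey → white → black; grey, white, black, grey, white, black → grey.
So the next triple is (-128 : -46875 : grey).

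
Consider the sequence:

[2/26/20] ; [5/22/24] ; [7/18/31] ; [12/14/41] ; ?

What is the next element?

First part: 2, 5, 7, 12 → 19 (each term is the sum of the two before it).
For the second part, −4 each step: 26, 22, 18, 14 → 10.
For the third part, differences are 4, 7, 10, … (increasing by 3 each time): 20, 24, 31, 41 → 54.
Combining the parts gives [19/10/54].

[19/10/54]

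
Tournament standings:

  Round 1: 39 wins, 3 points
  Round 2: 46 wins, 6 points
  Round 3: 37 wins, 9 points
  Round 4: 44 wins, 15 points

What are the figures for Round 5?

For the wins, alternating steps +7, −9, +7, −9, …: 39, 46, 37, 44 → 35.
Points — each term is the sum of the two before it: 3, 6, 9, 15 → 24.
So the next record is 35 wins, 24 points.

35 wins, 24 points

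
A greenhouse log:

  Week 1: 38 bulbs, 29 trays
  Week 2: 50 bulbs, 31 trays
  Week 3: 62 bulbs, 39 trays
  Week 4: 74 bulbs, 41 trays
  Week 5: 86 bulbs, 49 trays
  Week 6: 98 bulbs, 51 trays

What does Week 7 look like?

110 bulbs, 59 trays

Bulbs goes 38, 50, 62, 74, 86, 98 → 110 (+12 each step).
For the trays, alternating steps +2, +8, +2, +8, …: 29, 31, 39, 41, 49, 51 → 59.
So the next record is 110 bulbs, 59 trays.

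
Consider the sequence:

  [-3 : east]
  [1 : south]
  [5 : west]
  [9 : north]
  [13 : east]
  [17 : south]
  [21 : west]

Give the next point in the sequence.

First value goes -3, 1, 5, 9, 13, 17, 21 → 25 (+4 each step).
Direction goes east, south, west, north, east, south, west → north (repeats east → south → west → north).
So the next point is [25 : north].

[25 : north]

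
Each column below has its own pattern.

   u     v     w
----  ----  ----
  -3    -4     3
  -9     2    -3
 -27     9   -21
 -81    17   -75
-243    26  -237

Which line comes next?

Column u — ×3 each step: -3, -9, -27, -81, -243 → -729.
Column v: differences are 6, 7, 8, … (increasing by 1 each time); -4, 2, 9, 17, 26 → 36.
Column w: always 6 more than the column u; 3, -3, -21, -75, -237 → -723.
Putting it together: -729  36  -723.

-729  36  -723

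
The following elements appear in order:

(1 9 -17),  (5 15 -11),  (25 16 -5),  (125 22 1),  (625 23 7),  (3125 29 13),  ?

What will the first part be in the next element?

First part goes 1, 5, 25, 125, 625, 3125 → 15625 (×5 each step).

15625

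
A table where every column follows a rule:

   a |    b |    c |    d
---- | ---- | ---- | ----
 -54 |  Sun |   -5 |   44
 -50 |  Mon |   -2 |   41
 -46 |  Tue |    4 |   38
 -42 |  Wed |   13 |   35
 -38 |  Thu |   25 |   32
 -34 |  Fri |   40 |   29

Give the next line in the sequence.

For the column a, +4 each step: -54, -50, -46, -42, -38, -34 → -30.
Column b: Sun, Mon, Tue, Wed, Thu, Fri → Sat (runs through the weekdays Mon→Sun).
Column c goes -5, -2, 4, 13, 25, 40 → 58 (differences are 3, 6, 9, … (increasing by 3 each time)).
Column d: −3 each step, so 44, 41, 38, 35, 32, 29 → 26.
So the next line is -30  Sat  58  26.

-30  Sat  58  26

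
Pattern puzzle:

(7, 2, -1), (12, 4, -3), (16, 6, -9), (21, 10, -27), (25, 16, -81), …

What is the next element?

(30, 26, -243)

First value: alternating steps +5, +4, +5, +4, …; 7, 12, 16, 21, 25 → 30.
Second value: 2, 4, 6, 10, 16 → 26 (each term is the sum of the two before it).
Third value goes -1, -3, -9, -27, -81 → -243 (×3 each step).
So the next element is (30, 26, -243).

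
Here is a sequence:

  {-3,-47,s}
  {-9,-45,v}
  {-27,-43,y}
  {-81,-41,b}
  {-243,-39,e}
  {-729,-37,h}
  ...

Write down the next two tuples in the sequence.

First value: ×3 each step; -3, -9, -27, -81, -243, -729 → -2187 → -6561.
Second value — +2 each step: -47, -45, -43, -41, -39, -37 → -35 → -33.
Letter goes s, v, y, b, e, h → k → n (letters move forward 3 places in the alphabet, wrapping Z→A).
Putting the parts together: {-2187,-35,k} and then {-6561,-33,n}.

{-2187,-35,k}, {-6561,-33,n}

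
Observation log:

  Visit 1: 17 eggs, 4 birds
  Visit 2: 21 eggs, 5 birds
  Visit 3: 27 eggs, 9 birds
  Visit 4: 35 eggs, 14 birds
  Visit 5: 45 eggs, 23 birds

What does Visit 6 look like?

57 eggs, 37 birds

Eggs goes 17, 21, 27, 35, 45 → 57 (differences are 4, 6, 8, … (increasing by 2 each time)).
Birds: 4, 5, 9, 14, 23 → 37 (each term is the sum of the two before it).
So the next record is 57 eggs, 37 birds.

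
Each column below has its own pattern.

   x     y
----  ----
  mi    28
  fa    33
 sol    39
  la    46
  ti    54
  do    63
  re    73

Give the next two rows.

mi  84; fa  96

For the column x, runs through the solfège scale do→ti: mi, fa, sol, la, ti, do, re → mi → fa.
Column y: 28, 33, 39, 46, 54, 63, 73 → 84 → 96 (differences are 5, 6, 7, … (increasing by 1 each time)).
Putting the parts together: mi  84 and then fa  96.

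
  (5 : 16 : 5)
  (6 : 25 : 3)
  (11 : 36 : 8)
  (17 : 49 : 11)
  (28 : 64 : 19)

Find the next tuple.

First part goes 5, 6, 11, 17, 28 → 45 (each term is the sum of the two before it).
Second part — perfect squares: 4², 5², 6², …: 16, 25, 36, 49, 64 → 81.
Third part — each term is the sum of the two before it: 5, 3, 8, 11, 19 → 30.
Putting it together: (45 : 81 : 30).

(45 : 81 : 30)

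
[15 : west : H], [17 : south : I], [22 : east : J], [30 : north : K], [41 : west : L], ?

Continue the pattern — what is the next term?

First coordinate: differences are 2, 5, 8, … (increasing by 3 each time), so 15, 17, 22, 30, 41 → 55.
Direction: repeats west → south → east → north, so west, south, east, north, west → south.
Letter — letters move forward 1 place in the alphabet: H, I, J, K, L → M.
So the next term is [55 : south : M].

[55 : south : M]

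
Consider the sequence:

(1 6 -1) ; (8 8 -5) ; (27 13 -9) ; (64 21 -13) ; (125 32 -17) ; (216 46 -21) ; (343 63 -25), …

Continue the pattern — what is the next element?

First part: 1, 8, 27, 64, 125, 216, 343 → 512 (perfect cubes: 1³, 2³, 3³, …).
Second part: differences are 2, 5, 8, … (increasing by 3 each time), so 6, 8, 13, 21, 32, 46, 63 → 83.
Third part: -1, -5, -9, -13, -17, -21, -25 → -29 (−4 each step).
Combining the parts gives (512 83 -29).

(512 83 -29)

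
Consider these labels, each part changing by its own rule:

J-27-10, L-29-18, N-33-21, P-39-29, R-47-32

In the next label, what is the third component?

Third component: alternating steps +8, +3, +8, +3, …, so 10, 18, 21, 29, 32 → 40.

40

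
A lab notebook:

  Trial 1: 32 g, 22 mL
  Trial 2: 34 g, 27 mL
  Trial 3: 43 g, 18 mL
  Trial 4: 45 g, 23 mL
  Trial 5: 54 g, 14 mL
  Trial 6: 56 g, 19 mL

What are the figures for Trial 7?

G goes 32, 34, 43, 45, 54, 56 → 65 (alternating steps +2, +9, +2, +9, …).
ML goes 22, 27, 18, 23, 14, 19 → 10 (alternating steps +5, −9, +5, −9, …).
Combining the parts gives 65 g, 10 mL.

65 g, 10 mL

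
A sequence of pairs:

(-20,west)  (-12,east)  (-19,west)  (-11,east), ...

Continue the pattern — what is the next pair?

(-18,west)

First slot — alternating steps +8, −7, +8, −7, …: -20, -12, -19, -11 → -18.
Direction: west, east, west, east → west (alternates west ↔ east).
Putting it together: (-18,west).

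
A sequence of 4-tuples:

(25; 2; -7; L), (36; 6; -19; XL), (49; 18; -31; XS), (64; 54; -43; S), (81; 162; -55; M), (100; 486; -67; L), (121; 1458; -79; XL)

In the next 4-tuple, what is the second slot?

4374

Second slot goes 2, 6, 18, 54, 162, 486, 1458 → 4374 (×3 each step).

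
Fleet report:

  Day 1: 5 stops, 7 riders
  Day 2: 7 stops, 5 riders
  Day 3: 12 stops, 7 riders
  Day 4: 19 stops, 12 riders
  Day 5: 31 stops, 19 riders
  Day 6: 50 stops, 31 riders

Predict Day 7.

Stops goes 5, 7, 12, 19, 31, 50 → 81 (each term is the sum of the two before it).
Riders: always the previous value of the stops; 7, 5, 7, 12, 19, 31 → 50.
Combining the parts gives 81 stops, 50 riders.

81 stops, 50 riders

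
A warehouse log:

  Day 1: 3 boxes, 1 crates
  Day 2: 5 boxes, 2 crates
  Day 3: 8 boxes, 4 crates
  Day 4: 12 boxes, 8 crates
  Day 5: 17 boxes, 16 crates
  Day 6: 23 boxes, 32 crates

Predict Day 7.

30 boxes, 64 crates

Boxes — differences are 2, 3, 4, … (increasing by 1 each time): 3, 5, 8, 12, 17, 23 → 30.
Crates — ×2 each step: 1, 2, 4, 8, 16, 32 → 64.
Combining the parts gives 30 boxes, 64 crates.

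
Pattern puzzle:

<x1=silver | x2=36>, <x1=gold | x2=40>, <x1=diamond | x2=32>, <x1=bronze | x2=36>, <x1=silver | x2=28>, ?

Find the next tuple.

<x1=gold | x2=32>

X1 goes silver, gold, diamond, bronze, silver → gold (repeats silver → gold → diamond → bronze).
X2: 36, 40, 32, 36, 28 → 32 (alternating steps +4, −8, +4, −8, …).
So the next tuple is <x1=gold | x2=32>.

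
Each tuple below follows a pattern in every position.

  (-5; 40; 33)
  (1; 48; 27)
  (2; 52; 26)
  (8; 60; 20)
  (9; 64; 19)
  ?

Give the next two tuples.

First value goes -5, 1, 2, 8, 9 → 15 → 16 (alternating steps +6, +1, +6, +1, …).
Second value — alternating steps +8, +4, +8, +4, …: 40, 48, 52, 60, 64 → 72 → 76.
Third value: together with the first value always sums to 28; 33, 27, 26, 20, 19 → 13 → 12.
So the next two tuples are (15; 72; 13) and (16; 76; 12).

(15; 72; 13), (16; 76; 12)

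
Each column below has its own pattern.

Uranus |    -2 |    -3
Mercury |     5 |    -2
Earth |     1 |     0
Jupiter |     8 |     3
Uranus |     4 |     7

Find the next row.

Mercury  11  12

Planet: repeats Uranus → Mercury → Earth → Jupiter; Uranus, Mercury, Earth, Jupiter, Uranus → Mercury.
Second component: alternating steps +7, −4, +7, −4, …, so -2, 5, 1, 8, 4 → 11.
Third component: differences are 1, 2, 3, … (increasing by 1 each time); -3, -2, 0, 3, 7 → 12.
So the next row is Mercury  11  12.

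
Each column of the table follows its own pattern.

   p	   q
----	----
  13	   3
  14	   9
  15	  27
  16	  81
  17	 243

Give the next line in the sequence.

Column p: +1 each step; 13, 14, 15, 16, 17 → 18.
Column q — ×3 each step: 3, 9, 27, 81, 243 → 729.
Putting it together: 18  729.

18  729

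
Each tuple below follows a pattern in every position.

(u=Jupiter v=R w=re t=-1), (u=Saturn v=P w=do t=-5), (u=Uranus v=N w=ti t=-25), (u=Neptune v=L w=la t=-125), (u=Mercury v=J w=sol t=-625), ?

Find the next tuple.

U goes Jupiter, Saturn, Uranus, Neptune, Mercury → Venus (runs through the planets Mercury→Neptune).
V goes R, P, N, L, J → H (letters move back 2 places in the alphabet).
For the w, runs backward through the solfège scale do→ti: re, do, ti, la, sol → fa.
T: ×5 each step; -1, -5, -25, -125, -625 → -3125.
Putting it together: (u=Venus v=H w=fa t=-3125).

(u=Venus v=H w=fa t=-3125)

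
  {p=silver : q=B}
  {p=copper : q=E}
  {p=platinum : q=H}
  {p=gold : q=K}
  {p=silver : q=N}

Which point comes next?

P — repeats silver → copper → platinum → gold: silver, copper, platinum, gold, silver → copper.
For the q, letters move forward 3 places in the alphabet: B, E, H, K, N → Q.
So the next point is {p=copper : q=Q}.

{p=copper : q=Q}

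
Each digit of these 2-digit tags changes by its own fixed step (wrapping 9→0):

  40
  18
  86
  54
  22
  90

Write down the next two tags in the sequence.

68, 36

First digit: 4, 1, 8, 5, 2, 9 → 6 → 3 (−3 each step, mod 10).
Second digit: 0, 8, 6, 4, 2, 0 → 8 → 6 (−2 each step, mod 10).
So the next two tags are 68 and 36.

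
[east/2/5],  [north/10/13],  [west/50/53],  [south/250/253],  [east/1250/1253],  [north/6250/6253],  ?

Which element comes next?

[west/31250/31253]

Direction: repeats east → north → west → south; east, north, west, south, east, north → west.
Second part: 2, 10, 50, 250, 1250, 6250 → 31250 (×5 each step).
Third part — always 3 more than the second part: 5, 13, 53, 253, 1253, 6253 → 31253.
Putting it together: [west/31250/31253].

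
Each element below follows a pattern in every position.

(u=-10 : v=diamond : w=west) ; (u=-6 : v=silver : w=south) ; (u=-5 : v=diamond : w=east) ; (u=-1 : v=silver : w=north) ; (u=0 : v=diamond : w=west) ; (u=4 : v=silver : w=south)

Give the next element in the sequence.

(u=5 : v=diamond : w=east)

U: -10, -6, -5, -1, 0, 4 → 5 (alternating steps +4, +1, +4, +1, …).
V: diamond, silver, diamond, silver, diamond, silver → diamond (alternates diamond ↔ silver).
W goes west, south, east, north, west, south → east (repeats west → south → east → north).
Combining the parts gives (u=5 : v=diamond : w=east).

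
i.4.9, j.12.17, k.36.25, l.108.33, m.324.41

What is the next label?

n.972.49

Letter goes i, j, k, l, m → n (letters move forward 1 place in the alphabet).
Second component: ×3 each step; 4, 12, 36, 108, 324 → 972.
For the third component, +8 each step: 9, 17, 25, 33, 41 → 49.
Combining the parts gives n.972.49.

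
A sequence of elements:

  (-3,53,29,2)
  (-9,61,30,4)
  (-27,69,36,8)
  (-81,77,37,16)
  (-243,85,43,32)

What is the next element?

(-729,93,44,64)

First entry: ×3 each step; -3, -9, -27, -81, -243 → -729.
Second entry: +8 each step, so 53, 61, 69, 77, 85 → 93.
Third entry: alternating steps +1, +6, +1, +6, …; 29, 30, 36, 37, 43 → 44.
Fourth entry — ×2 each step: 2, 4, 8, 16, 32 → 64.
Combining the parts gives (-729,93,44,64).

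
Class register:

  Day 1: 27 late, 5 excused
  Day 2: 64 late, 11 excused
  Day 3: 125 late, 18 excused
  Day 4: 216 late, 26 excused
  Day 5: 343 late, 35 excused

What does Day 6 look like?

512 late, 45 excused

For the late, perfect cubes: 3³, 4³, 5³, …: 27, 64, 125, 216, 343 → 512.
Excused — differences are 6, 7, 8, … (increasing by 1 each time): 5, 11, 18, 26, 35 → 45.
Putting it together: 512 late, 45 excused.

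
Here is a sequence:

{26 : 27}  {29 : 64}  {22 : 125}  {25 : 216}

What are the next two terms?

First part goes 26, 29, 22, 25 → 18 → 21 (alternating steps +3, −7, +3, −7, …).
Second part: 27, 64, 125, 216 → 343 → 512 (perfect cubes: 3³, 4³, 5³, …).
Putting the parts together: {18 : 343} and then {21 : 512}.

{18 : 343}, {21 : 512}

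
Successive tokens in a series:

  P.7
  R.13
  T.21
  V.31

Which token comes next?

X.43

For the letter, letters move forward 2 places in the alphabet: P, R, T, V → X.
For the second component, differences are 6, 8, 10, … (increasing by 2 each time): 7, 13, 21, 31 → 43.
So the next token is X.43.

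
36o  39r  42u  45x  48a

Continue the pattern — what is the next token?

First component: +3 each step; 36, 39, 42, 45, 48 → 51.
Letter: letters move forward 3 places in the alphabet, wrapping Z→A; o, r, u, x, a → d.
Putting it together: 51d.

51d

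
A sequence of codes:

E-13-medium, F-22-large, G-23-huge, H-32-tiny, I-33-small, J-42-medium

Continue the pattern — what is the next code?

Letter: letters move forward 1 place in the alphabet; E, F, G, H, I, J → K.
Second component goes 13, 22, 23, 32, 33, 42 → 43 (alternating steps +9, +1, +9, +1, …).
Size: repeats medium → large → huge → tiny → small; medium, large, huge, tiny, small, medium → large.
So the next code is K-43-large.

K-43-large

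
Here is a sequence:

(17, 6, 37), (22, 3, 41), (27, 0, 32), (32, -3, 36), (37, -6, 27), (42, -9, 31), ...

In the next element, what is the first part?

First part — +5 each step: 17, 22, 27, 32, 37, 42 → 47.

47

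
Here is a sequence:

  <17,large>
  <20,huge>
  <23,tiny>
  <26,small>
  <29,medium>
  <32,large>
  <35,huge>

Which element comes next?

<38,tiny>

First component — +3 each step: 17, 20, 23, 26, 29, 32, 35 → 38.
Size: repeats large → huge → tiny → small → medium; large, huge, tiny, small, medium, large, huge → tiny.
Combining the parts gives <38,tiny>.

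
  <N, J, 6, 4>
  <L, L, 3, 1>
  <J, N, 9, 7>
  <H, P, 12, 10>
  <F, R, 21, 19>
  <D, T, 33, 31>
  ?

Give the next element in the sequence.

First letter: letters move back 2 places in the alphabet; N, L, J, H, F, D → B.
Second letter: J, L, N, P, R, T → V (letters move forward 2 places in the alphabet).
Third entry: each term is the sum of the two before it; 6, 3, 9, 12, 21, 33 → 54.
Fourth entry: always 2 less than the third entry, so 4, 1, 7, 10, 19, 31 → 52.
Putting it together: <B, V, 54, 52>.

<B, V, 54, 52>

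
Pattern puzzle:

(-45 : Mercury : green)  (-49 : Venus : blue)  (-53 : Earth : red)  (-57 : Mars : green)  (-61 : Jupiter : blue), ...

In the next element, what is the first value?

-65

First value goes -45, -49, -53, -57, -61 → -65 (−4 each step).
Planet: Mercury, Venus, Earth, Mars, Jupiter → Saturn (runs through the planets Mercury→Neptune).
Colour: repeats green → blue → red; green, blue, red, green, blue → red.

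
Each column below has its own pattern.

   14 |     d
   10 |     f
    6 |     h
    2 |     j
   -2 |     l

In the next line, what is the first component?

First component goes 14, 10, 6, 2, -2 → -6 (−4 each step).

-6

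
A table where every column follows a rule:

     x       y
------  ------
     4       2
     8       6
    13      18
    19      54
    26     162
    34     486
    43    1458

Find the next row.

53  4374

Column x: 4, 8, 13, 19, 26, 34, 43 → 53 (differences are 4, 5, 6, … (increasing by 1 each time)).
Column y: 2, 6, 18, 54, 162, 486, 1458 → 4374 (×3 each step).
Combining the parts gives 53  4374.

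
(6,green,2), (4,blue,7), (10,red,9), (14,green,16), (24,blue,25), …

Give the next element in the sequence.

(38,red,41)

First slot: each term is the sum of the two before it; 6, 4, 10, 14, 24 → 38.
For the colour, repeats green → blue → red: green, blue, red, green, blue → red.
Third slot: each term is the sum of the two before it; 2, 7, 9, 16, 25 → 41.
Putting it together: (38,red,41).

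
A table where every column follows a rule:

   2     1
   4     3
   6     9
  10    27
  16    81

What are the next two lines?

First component: 2, 4, 6, 10, 16 → 26 → 42 (each term is the sum of the two before it).
For the second component, ×3 each step: 1, 3, 9, 27, 81 → 243 → 729.
Putting the parts together: 26  243 and then 42  729.

26  243; 42  729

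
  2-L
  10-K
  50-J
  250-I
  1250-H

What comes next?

6250-G

First component: 2, 10, 50, 250, 1250 → 6250 (×5 each step).
Letter goes L, K, J, I, H → G (letters move back 1 place in the alphabet).
Combining the parts gives 6250-G.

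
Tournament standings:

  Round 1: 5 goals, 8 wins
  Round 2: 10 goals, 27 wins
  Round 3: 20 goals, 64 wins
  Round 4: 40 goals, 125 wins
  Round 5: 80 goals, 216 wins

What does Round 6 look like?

160 goals, 343 wins

Goals: ×2 each step; 5, 10, 20, 40, 80 → 160.
For the wins, perfect cubes: 2³, 3³, 4³, …: 8, 27, 64, 125, 216 → 343.
So the next line is 160 goals, 343 wins.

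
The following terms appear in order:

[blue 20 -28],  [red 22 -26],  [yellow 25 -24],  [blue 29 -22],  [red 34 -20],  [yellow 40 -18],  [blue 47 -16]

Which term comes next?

Colour: repeats blue → red → yellow, so blue, red, yellow, blue, red, yellow, blue → red.
Second component: differences are 2, 3, 4, … (increasing by 1 each time); 20, 22, 25, 29, 34, 40, 47 → 55.
Third component: -28, -26, -24, -22, -20, -18, -16 → -14 (+2 each step).
Combining the parts gives [red 55 -14].

[red 55 -14]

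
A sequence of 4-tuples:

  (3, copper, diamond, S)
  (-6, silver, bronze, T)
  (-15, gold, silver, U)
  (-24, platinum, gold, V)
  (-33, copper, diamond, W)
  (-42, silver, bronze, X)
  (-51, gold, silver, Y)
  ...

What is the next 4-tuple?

(-60, platinum, gold, Z)

First part: −9 each step, so 3, -6, -15, -24, -33, -42, -51 → -60.
Metal: repeats copper → silver → gold → platinum, so copper, silver, gold, platinum, copper, silver, gold → platinum.
Rank: repeats diamond → bronze → silver → gold; diamond, bronze, silver, gold, diamond, bronze, silver → gold.
For the letter, letters move forward 1 place in the alphabet: S, T, U, V, W, X, Y → Z.
So the next 4-tuple is (-60, platinum, gold, Z).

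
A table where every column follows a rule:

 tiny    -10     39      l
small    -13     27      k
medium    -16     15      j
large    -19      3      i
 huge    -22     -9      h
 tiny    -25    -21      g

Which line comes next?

small  -28  -33  f

For the size, repeats tiny → small → medium → large → huge: tiny, small, medium, large, huge, tiny → small.
Second component: −3 each step; -10, -13, -16, -19, -22, -25 → -28.
Third component — −12 each step: 39, 27, 15, 3, -9, -21 → -33.
Letter: letters move back 1 place in the alphabet; l, k, j, i, h, g → f.
Putting it together: small  -28  -33  f.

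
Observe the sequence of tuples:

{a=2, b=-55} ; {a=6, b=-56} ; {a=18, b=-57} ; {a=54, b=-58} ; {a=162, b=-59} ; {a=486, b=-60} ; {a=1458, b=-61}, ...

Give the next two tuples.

{a=4374, b=-62}, {a=13122, b=-63}

A: 2, 6, 18, 54, 162, 486, 1458 → 4374 → 13122 (×3 each step).
B goes -55, -56, -57, -58, -59, -60, -61 → -62 → -63 (−1 each step).
Putting the parts together: {a=4374, b=-62} and then {a=13122, b=-63}.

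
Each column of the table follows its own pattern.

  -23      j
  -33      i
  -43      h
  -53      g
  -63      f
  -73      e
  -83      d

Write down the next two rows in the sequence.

For the first component, −10 each step: -23, -33, -43, -53, -63, -73, -83 → -93 → -103.
Letter — letters move back 1 place in the alphabet: j, i, h, g, f, e, d → c → b.
So the next two rows are -93  c and -103  b.

-93  c; -103  b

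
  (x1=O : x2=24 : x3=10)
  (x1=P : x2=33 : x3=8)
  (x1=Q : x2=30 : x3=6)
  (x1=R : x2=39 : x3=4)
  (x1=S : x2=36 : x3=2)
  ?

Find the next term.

(x1=T : x2=45 : x3=0)

X1: letters move forward 1 place in the alphabet, so O, P, Q, R, S → T.
X2: 24, 33, 30, 39, 36 → 45 (alternating steps +9, −3, +9, −3, …).
X3: −2 each step, so 10, 8, 6, 4, 2 → 0.
Putting it together: (x1=T : x2=45 : x3=0).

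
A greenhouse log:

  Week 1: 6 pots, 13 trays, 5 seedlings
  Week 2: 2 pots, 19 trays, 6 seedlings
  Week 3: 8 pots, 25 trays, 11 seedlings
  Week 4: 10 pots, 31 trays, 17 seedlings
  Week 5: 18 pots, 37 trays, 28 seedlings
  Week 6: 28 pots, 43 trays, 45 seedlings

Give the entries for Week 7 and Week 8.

46 pots, 49 trays, 73 seedlings; 74 pots, 55 trays, 118 seedlings

Pots: 6, 2, 8, 10, 18, 28 → 46 → 74 (each term is the sum of the two before it).
Trays: 13, 19, 25, 31, 37, 43 → 49 → 55 (+6 each step).
Seedlings — each term is the sum of the two before it: 5, 6, 11, 17, 28, 45 → 73 → 118.
So the next two records are 46 pots, 49 trays, 73 seedlings and 74 pots, 55 trays, 118 seedlings.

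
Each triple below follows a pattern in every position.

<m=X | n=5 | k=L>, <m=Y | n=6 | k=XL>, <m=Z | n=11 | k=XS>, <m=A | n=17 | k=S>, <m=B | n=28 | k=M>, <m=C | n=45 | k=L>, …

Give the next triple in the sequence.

<m=D | n=73 | k=XL>

M: letters move forward 1 place in the alphabet, wrapping Z→A, so X, Y, Z, A, B, C → D.
N — each term is the sum of the two before it: 5, 6, 11, 17, 28, 45 → 73.
For the k, repeats L → XL → XS → S → M: L, XL, XS, S, M, L → XL.
Putting it together: <m=D | n=73 | k=XL>.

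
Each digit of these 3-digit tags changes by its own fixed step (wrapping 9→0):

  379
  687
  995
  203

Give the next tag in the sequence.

511

For the first digit, +3 each step, mod 10: 3, 6, 9, 2 → 5.
Second digit: +1 each step, mod 10; 7, 8, 9, 0 → 1.
For the third digit, −2 each step, mod 10: 9, 7, 5, 3 → 1.
Putting it together: 511.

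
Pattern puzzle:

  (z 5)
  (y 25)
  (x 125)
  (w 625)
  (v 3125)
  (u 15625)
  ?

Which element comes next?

Letter — letters move back 1 place in the alphabet: z, y, x, w, v, u → t.
Second component goes 5, 25, 125, 625, 3125, 15625 → 78125 (×5 each step).
Putting it together: (t 78125).

(t 78125)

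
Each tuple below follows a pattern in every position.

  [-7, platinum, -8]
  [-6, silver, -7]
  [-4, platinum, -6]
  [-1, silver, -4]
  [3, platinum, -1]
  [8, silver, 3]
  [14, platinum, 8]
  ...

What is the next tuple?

For the first entry, differences are 1, 2, 3, … (increasing by 1 each time): -7, -6, -4, -1, 3, 8, 14 → 21.
Metal — alternates platinum ↔ silver: platinum, silver, platinum, silver, platinum, silver, platinum → silver.
Third entry — always the previous value of the first entry: -8, -7, -6, -4, -1, 3, 8 → 14.
Putting it together: [21, silver, 14].

[21, silver, 14]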